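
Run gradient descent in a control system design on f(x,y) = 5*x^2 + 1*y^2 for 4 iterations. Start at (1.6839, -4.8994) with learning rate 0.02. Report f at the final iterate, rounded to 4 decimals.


Gradient descent on f(x,y) = 5*x^2 + 1*y^2.
Starting point: (1.6839, -4.8994), alpha = 0.02
Step 1: grad_x = 2*5*1.6839 = 16.839, grad_y = 2*1*-4.8994 = -9.7988
  x_1 = 1.6839 - 0.02*16.839 = 1.3471
  y_1 = -4.8994 - 0.02*-9.7988 = -4.7034
Step 2: grad_x = 2*5*1.3471 = 13.4712, grad_y = 2*1*-4.7034 = -9.4068
  x_2 = 1.3471 - 0.02*13.4712 = 1.0777
  y_2 = -4.7034 - 0.02*-9.4068 = -4.5153
Step 3: grad_x = 2*5*1.0777 = 10.777, grad_y = 2*1*-4.5153 = -9.0306
  x_3 = 1.0777 - 0.02*10.777 = 0.8622
  y_3 = -4.5153 - 0.02*-9.0306 = -4.3347
Step 4: grad_x = 2*5*0.8622 = 8.6216, grad_y = 2*1*-4.3347 = -8.6694
  x_4 = 0.8622 - 0.02*8.6216 = 0.6897
  y_4 = -4.3347 - 0.02*-8.6694 = -4.1613
f(0.6897, -4.1613) = 5*0.6897^2 + 1*(-4.1613)^2 = 19.6949


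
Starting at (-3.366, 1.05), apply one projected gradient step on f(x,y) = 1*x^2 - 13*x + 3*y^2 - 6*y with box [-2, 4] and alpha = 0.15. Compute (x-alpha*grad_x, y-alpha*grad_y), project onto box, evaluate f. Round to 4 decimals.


Step 1: Compute gradient at (-3.366, 1.05).
grad_x = 2*1*-3.366 - 13 = -19.732
grad_y = 2*3*1.05 - 6 = 0.3
Step 2: Gradient step.
x_raw = -3.366 - 0.15*-19.732 = -0.4062
y_raw = 1.05 - 0.15*0.3 = 1.005
Step 3: Project onto [-2, 4].
x_proj = clip(-0.4062) = -0.4062
y_proj = clip(1.005) = 1.005
Step 4: Evaluate f.
f(-0.4062, 1.005) = 2.4457


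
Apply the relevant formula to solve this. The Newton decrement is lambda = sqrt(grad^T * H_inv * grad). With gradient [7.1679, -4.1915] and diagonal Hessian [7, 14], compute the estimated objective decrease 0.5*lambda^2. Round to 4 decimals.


Step 1: H is diagonal, so H^(-1) * g = [1.024, -0.2994].
Step 2: g^T H^(-1) g = sum_i g_i^2 / H_ii
  = (7.1679)^2/7 + (-4.1915)^2/14
  = 7.3398 + 1.2549 = 8.5947
Step 3: Objective decrease = 0.5 * g^T H^(-1) g = 4.2974


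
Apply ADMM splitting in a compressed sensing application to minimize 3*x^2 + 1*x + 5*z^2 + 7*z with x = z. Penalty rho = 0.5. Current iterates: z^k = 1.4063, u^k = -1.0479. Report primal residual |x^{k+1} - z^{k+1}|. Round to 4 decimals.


ADMM iteration with rho = 0.5, z^k = 1.4063, u^k = -1.0479
Step 1: x-update.
Minimize 3*x^2 + 1*x + (0.5/2)*(x - 1.4063 - 1.0479)^2
FOC: (2*3 + 0.5)*x = -1 + 0.5*(1.4063 + 1.0479)
x^{k+1} = 0.0349
Step 2: z-update.
Minimize 5*z^2 + 7*z + (0.5/2)*(0.0349 - z - 1.0479)^2
FOC: (2*5 + 0.5)*z = -7 + 0.5*(0.0349 - 1.0479)
z^{k+1} = -0.7149
Step 3: u-update.
u^{k+1} = -1.0479 + 0.0349 + 0.7149 = -0.2981
Step 4: Primal residual = |0.0349 + 0.7149| = 0.7498


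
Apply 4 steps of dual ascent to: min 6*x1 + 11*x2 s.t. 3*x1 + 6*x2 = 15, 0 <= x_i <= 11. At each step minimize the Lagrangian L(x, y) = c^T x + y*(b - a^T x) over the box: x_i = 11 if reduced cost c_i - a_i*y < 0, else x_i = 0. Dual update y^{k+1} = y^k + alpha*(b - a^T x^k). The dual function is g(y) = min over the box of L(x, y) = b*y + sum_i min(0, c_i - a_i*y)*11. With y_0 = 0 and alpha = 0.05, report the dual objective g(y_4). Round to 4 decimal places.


Dual ascent for LP: min 6*x1 + 11*x2, 3*x1 + 6*x2 = 15, 0 <= x_i <= 11
Step 1: y^k = 0.0, reduced costs: (6.0, 11.0)
  x^k = (0.0, 0.0), subgradient = b - a^T x = 15.0
  y^{k+1} = 0.0 + 0.05*15.0 = 0.75
Step 2: y^k = 0.75, reduced costs: (3.75, 6.5)
  x^k = (0.0, 0.0), subgradient = b - a^T x = 15.0
  y^{k+1} = 0.75 + 0.05*15.0 = 1.5
Step 3: y^k = 1.5, reduced costs: (1.5, 2.0)
  x^k = (0.0, 0.0), subgradient = b - a^T x = 15.0
  y^{k+1} = 1.5 + 0.05*15.0 = 2.25
Step 4: y^k = 2.25, reduced costs: (-0.75, -2.5)
  x^k = (11.0, 11.0), subgradient = b - a^T x = -84.0
  y^{k+1} = 2.25 + 0.05*-84.0 = -1.95
Dual objective at y_4 = -1.95: reduced costs (11.85, 22.7), box minimizer x = (0.0, 0.0)
g(y_4) = b*y + (c1 - a1*y)*x1 + (c2 - a2*y)*x2 = 15*(-1.95) + 11.85*0.0 + 22.7*0.0 = -29.25 + 0.0 + 0.0 = -29.25


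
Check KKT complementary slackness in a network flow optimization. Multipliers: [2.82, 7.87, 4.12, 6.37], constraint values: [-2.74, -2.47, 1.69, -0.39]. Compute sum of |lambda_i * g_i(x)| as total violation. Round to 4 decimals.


KKT complementary slackness check:
lambda_1 * g_1 = 2.82 * -2.74 = -7.7268
lambda_2 * g_2 = 7.87 * -2.47 = -19.4389
lambda_3 * g_3 = 4.12 * 1.69 = 6.9628
lambda_4 * g_4 = 6.37 * -0.39 = -2.4843
Total violation = 7.7268 + 19.4389 + 6.9628 + 2.4843 = 36.6128


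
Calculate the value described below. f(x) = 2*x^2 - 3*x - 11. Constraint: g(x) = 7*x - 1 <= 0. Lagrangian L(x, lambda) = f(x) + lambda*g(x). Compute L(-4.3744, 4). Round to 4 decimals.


Step 1: Evaluate f(x).
f(-4.3744) = 2*(-4.3744)^2 - 3*(-4.3744) - 11 = 40.394
Step 2: Evaluate g(x).
g(-4.3744) = 7*-4.3744 - 1 = -31.6208
Step 3: Compute Lagrangian.
L = 40.394 + 4*-31.6208 = -86.0892


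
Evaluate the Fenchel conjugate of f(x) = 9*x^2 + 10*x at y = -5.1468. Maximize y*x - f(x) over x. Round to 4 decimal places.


f*(y) = sup_x {y*x - a*x^2 - b*x} = sup_x {(y-b)*x - a*x^2}
FOC: (y - b) - 2a*x = 0 => x* = (y - b)/(2a)
x* = (-5.1468 - 10)/(2*9) = -0.8415
f*(-5.1468) = (y-b)^2/(4a) = (-5.1468 - 10)^2/(4*9)
= 229.4256/36 = 6.3729


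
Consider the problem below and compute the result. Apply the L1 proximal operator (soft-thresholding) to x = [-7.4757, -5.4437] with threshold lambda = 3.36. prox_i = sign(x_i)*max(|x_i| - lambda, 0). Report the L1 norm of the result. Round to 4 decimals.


Soft-thresholding with lambda = 3.36:
prox(-7.4757) = sign(-7.4757)*max(|-7.4757| - 3.36, 0) = -4.1157
prox(-5.4437) = sign(-5.4437)*max(|-5.4437| - 3.36, 0) = -2.0837
prox(x) = [-4.1157, -2.0837]
||prox(x)||_1 = 4.1157 + 2.0837 = 6.1994


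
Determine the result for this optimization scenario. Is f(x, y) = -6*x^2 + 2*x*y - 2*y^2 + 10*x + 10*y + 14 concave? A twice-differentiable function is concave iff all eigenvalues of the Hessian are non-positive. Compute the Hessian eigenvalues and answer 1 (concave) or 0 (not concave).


The Hessian of f(x,y) = -6*x^2 + 2*x*y - 2*y^2 + 10*x + 10*y + 14 is:
H = [[-12, 2], [2, -4]]
Trace = -12 - 4 = -16
Determinant = -12*-4 - (2)^2 = 44
Discriminant = (-16)^2 - 4*44 = 80.0
Eigenvalues: lambda_1 = -12.4721, lambda_2 = -3.5279
The function is concave.

1


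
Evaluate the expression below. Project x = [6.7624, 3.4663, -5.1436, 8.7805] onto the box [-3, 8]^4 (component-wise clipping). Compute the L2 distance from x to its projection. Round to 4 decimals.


Project each component onto [-3, 8].
clip(6.7624) = 6.7624, clip(3.4663) = 3.4663, clip(-5.1436) = -3.0, clip(8.7805) = 8.0
Projection = [6.7624, 3.4663, -3.0, 8.0]
Squared diffs: [0.0, 0.0, 4.595, 0.6092]
Distance = sqrt(5.2042) = 2.2813


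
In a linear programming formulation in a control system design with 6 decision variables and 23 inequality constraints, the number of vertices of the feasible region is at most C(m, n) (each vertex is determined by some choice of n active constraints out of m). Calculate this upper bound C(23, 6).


Each vertex corresponds to some choice of n active constraints out of m, so the number of vertices is at most C(m, n) = m! / (n!(m-n)!).
m = 23, n = 6
Numerator: 23 * 22 * 21 * 20 * 19 * 18
Denominator: 6! = 720
C(23, 6) = 100947


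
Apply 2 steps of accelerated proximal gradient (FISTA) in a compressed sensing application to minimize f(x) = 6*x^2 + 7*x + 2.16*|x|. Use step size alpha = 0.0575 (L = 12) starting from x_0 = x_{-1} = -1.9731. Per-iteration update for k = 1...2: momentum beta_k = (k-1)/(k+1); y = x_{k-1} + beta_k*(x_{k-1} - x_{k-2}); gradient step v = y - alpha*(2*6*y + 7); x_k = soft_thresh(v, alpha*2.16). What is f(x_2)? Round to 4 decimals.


FISTA on f(x) = 6*x^2 + 7*x + 2.16*|x|
L = 12, alpha = 0.0575
Iteration 1: beta = 0.0, y = -1.9731 + 0.0*(-1.9731 + 1.9731) = -1.9731
  grad(y) = -16.6772, v = y - alpha*grad = -1.0142
  prox(v) = soft_thresh(-1.0142, 0.1242) = -0.89
Iteration 2: beta = 0.3333, y = -0.89 + 0.3333*(-0.89 + 1.9731) = -0.5289
  grad(y) = 0.653, v = y - alpha*grad = -0.5665
  prox(v) = soft_thresh(-0.5665, 0.1242) = -0.4423
f(x_2) = 6*(-0.4423)^2 + 7*(-0.4423) + 2.16*|-0.4423| = -0.967


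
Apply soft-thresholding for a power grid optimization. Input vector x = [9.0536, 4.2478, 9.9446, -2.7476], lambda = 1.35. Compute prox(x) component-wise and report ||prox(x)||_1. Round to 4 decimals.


Soft-thresholding with lambda = 1.35:
prox(9.0536) = sign(9.0536)*max(|9.0536| - 1.35, 0) = 7.7036
prox(4.2478) = sign(4.2478)*max(|4.2478| - 1.35, 0) = 2.8978
prox(9.9446) = sign(9.9446)*max(|9.9446| - 1.35, 0) = 8.5946
prox(-2.7476) = sign(-2.7476)*max(|-2.7476| - 1.35, 0) = -1.3976
prox(x) = [7.7036, 2.8978, 8.5946, -1.3976]
||prox(x)||_1 = 7.7036 + 2.8978 + 8.5946 + 1.3976 = 20.5936


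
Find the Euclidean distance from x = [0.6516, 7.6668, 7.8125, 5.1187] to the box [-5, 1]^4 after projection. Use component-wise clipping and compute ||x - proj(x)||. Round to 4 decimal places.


Project each component onto [-5, 1].
clip(0.6516) = 0.6516, clip(7.6668) = 1.0, clip(7.8125) = 1.0, clip(5.1187) = 1.0
Projection = [0.6516, 1.0, 1.0, 1.0]
Squared diffs: [0.0, 44.4462, 46.4102, 16.9637]
Distance = sqrt(107.8201) = 10.3836


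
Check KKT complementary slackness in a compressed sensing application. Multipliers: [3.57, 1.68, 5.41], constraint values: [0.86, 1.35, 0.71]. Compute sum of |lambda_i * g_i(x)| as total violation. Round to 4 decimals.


KKT complementary slackness check:
lambda_1 * g_1 = 3.57 * 0.86 = 3.0702
lambda_2 * g_2 = 1.68 * 1.35 = 2.268
lambda_3 * g_3 = 5.41 * 0.71 = 3.8411
Total violation = 3.0702 + 2.268 + 3.8411 = 9.1793


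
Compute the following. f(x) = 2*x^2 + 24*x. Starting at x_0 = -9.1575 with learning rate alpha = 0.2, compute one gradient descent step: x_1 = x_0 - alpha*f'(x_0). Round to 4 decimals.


We compute the gradient at x_0 and apply the update.
f'(x) = 4*x + 24
f'(-9.1575) = 4*-9.1575 + 24 = -12.63
x_1 = -9.1575 - 0.2*-12.63 = -6.6315


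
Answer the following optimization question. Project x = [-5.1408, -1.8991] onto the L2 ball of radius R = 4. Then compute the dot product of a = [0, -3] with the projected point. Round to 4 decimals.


Step 1: Compute ||x|| (intermediates to 6 decimals).
||x|| = sqrt((-5.1408)^2 + (-1.8991)^2) = 5.480365
Step 2: Project.
Since ||x|| > R, scale = R/||x|| = 4/5.480365 = 0.729878, proj(x) = scale * x
proj(x) = [-3.752157, -1.386111]
Step 3: Dot product.
a^T * proj(x) = 0*(-3.752157) - 3*(-1.386111) = 4.1583


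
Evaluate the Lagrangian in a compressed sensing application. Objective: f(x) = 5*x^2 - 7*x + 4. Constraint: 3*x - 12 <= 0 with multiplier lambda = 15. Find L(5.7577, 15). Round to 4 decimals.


Step 1: Evaluate f(x).
f(5.7577) = 5*5.7577^2 - 7*5.7577 + 4 = 129.4516
Step 2: Evaluate g(x).
g(5.7577) = 3*5.7577 - 12 = 5.2731
Step 3: Compute Lagrangian.
L = 129.4516 + 15*5.2731 = 208.5481


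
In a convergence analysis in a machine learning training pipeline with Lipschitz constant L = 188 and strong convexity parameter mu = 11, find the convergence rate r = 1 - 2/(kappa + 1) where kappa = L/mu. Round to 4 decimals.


Step 1: Compute the condition number.
kappa = L/mu = 188/11 = 17.0909
Step 2: Compute the convergence rate.
r = 1 - 2/(kappa + 1) = 1 - 2*mu/(L + mu) = (L - mu)/(L + mu) = 177/199 = 0.8894


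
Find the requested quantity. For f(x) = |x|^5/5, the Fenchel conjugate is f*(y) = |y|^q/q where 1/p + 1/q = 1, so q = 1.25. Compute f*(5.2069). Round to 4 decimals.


The conjugate exponent q satisfies 1/p + 1/q = 1.
p = 5, so q = 5/(5 - 1) = 1.25
|y|^q = 5.2069^1.25 = 7.8655
f*(5.2069) = 7.8655 / 1.25 = 6.2924


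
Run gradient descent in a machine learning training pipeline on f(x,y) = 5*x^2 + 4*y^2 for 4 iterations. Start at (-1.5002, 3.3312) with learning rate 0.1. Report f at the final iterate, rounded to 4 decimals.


Gradient descent on f(x,y) = 5*x^2 + 4*y^2.
Starting point: (-1.5002, 3.3312), alpha = 0.1
Step 1: grad_x = 2*5*-1.5002 = -15.002, grad_y = 2*4*3.3312 = 26.6496
  x_1 = -1.5002 - 0.1*-15.002 = 0.0
  y_1 = 3.3312 - 0.1*26.6496 = 0.6662
Step 2: grad_x = 2*5*0.0 = 0.0, grad_y = 2*4*0.6662 = 5.3299
  x_2 = 0.0 - 0.1*0.0 = 0.0
  y_2 = 0.6662 - 0.1*5.3299 = 0.1332
Step 3: grad_x = 2*5*0.0 = 0.0, grad_y = 2*4*0.1332 = 1.066
  x_3 = 0.0 - 0.1*0.0 = 0.0
  y_3 = 0.1332 - 0.1*1.066 = 0.0266
Step 4: grad_x = 2*5*0.0 = 0.0, grad_y = 2*4*0.0266 = 0.2132
  x_4 = 0.0 - 0.1*0.0 = 0.0
  y_4 = 0.0266 - 0.1*0.2132 = 0.0053
f(0.0, 0.0053) = 5*0.0^2 + 4*0.0053^2 = 0.0001


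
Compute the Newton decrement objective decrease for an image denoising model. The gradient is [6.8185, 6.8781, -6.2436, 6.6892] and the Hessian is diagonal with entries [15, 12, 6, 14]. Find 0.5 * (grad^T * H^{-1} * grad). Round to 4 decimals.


Step 1: H is diagonal, so H^(-1) * g = [0.4546, 0.5732, -1.0406, 0.4778].
Step 2: g^T H^(-1) g = sum_i g_i^2 / H_ii
  = (6.8185)^2/15 + (6.8781)^2/12 + (-6.2436)^2/6 + (6.6892)^2/14
  = 3.0995 + 3.9424 + 6.4971 + 3.1961 = 16.735
Step 3: Objective decrease = 0.5 * g^T H^(-1) g = 8.3675


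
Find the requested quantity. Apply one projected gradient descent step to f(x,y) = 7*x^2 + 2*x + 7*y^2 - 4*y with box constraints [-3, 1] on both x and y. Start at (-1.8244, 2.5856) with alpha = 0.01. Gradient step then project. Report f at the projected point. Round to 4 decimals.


Step 1: Compute gradient at (-1.8244, 2.5856).
grad_x = 2*7*-1.8244 + 2 = -23.5416
grad_y = 2*7*2.5856 - 4 = 32.1984
Step 2: Gradient step.
x_raw = -1.8244 - 0.01*-23.5416 = -1.589
y_raw = 2.5856 - 0.01*32.1984 = 2.2636
Step 3: Project onto [-3, 1].
x_proj = clip(-1.589) = -1.589
y_proj = clip(2.2636) = 1.0
Step 4: Evaluate f.
f(-1.589, 1.0) = 17.4961


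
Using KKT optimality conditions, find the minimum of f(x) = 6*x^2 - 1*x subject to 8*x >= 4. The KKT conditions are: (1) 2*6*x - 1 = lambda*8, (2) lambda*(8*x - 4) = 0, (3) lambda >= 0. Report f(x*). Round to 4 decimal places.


Step 1: Try lambda = 0 (constraint inactive).
x_unc = 1/(2*6) = 0.0833
Check: 8*0.0833 = 0.6664 < 4 -- violated!
Step 2: Constraint must be active: 8*x = 4
x* = 4/8 = 0.5
lambda = (2*6*0.5 - 1)/8 = 0.625
Step 3: Compute optimal value.
f(x*) = 6*0.5^2 - 1*0.5 = 1.0


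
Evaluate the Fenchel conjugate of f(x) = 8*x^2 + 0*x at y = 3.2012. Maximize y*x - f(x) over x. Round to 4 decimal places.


f*(y) = sup_x {y*x - a*x^2 - b*x} = sup_x {(y-b)*x - a*x^2}
FOC: (y - b) - 2a*x = 0 => x* = (y - b)/(2a)
x* = (3.2012 - 0)/(2*8) = 0.2001
f*(3.2012) = (y-b)^2/(4a) = (3.2012 - 0)^2/(4*8)
= 10.2477/32 = 0.3202


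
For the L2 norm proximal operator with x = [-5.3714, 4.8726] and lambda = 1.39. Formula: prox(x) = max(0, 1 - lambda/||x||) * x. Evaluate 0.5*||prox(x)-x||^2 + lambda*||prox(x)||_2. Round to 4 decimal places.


Step 1: Compute ||x||.
||x|| = 7.2522
Step 2: Compute scaling factor.
scale = max(0, 1 - 1.39/7.2522) = 0.8083
Step 3: prox(x) = [-4.3419, 3.9387]
||prox(x)|| = 5.8622
Step 4: Proximal objective.
0.5*||prox-x||^2 = 0.9661
lambda*||prox|| = 8.1485
Total = 9.1145


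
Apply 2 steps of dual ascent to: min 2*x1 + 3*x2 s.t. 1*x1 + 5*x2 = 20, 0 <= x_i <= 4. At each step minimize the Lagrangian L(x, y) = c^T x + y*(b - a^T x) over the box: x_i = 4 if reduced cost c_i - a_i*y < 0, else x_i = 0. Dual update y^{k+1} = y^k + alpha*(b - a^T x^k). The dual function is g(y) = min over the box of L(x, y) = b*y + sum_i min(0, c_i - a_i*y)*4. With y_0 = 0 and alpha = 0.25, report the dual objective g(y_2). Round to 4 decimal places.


Dual ascent for LP: min 2*x1 + 3*x2, 1*x1 + 5*x2 = 20, 0 <= x_i <= 4
Step 1: y^k = 0.0, reduced costs: (2.0, 3.0)
  x^k = (0.0, 0.0), subgradient = b - a^T x = 20.0
  y^{k+1} = 0.0 + 0.25*20.0 = 5.0
Step 2: y^k = 5.0, reduced costs: (-3.0, -22.0)
  x^k = (4.0, 4.0), subgradient = b - a^T x = -4.0
  y^{k+1} = 5.0 + 0.25*-4.0 = 4.0
Dual objective at y_2 = 4.0: reduced costs (-2.0, -17.0), box minimizer x = (4.0, 4.0)
g(y_2) = b*y + (c1 - a1*y)*x1 + (c2 - a2*y)*x2 = 20*4.0 + (-2.0)*4.0 + (-17.0)*4.0 = 80.0 - 8.0 - 68.0 = 4.0


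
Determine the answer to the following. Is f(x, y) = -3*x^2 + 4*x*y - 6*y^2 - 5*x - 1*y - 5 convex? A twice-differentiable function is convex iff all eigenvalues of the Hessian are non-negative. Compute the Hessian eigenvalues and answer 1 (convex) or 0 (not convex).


The Hessian of f(x,y) = -3*x^2 + 4*x*y - 6*y^2 - 5*x - 1*y - 5 is:
H = [[-6, 4], [4, -12]]
Trace = -6 - 12 = -18
Determinant = -6*-12 - (4)^2 = 56
Discriminant = (-18)^2 - 4*56 = 100.0
Eigenvalues: lambda_1 = -14.0, lambda_2 = -4.0
The function is not convex.

0


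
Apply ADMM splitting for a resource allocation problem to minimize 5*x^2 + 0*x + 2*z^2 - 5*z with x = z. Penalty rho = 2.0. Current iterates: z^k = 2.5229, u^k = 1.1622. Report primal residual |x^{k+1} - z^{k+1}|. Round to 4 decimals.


ADMM iteration with rho = 2.0, z^k = 2.5229, u^k = 1.1622
Step 1: x-update.
Minimize 5*x^2 + 0*x + (2.0/2)*(x - 2.5229 + 1.1622)^2
FOC: (2*5 + 2.0)*x = 0 + 2.0*(2.5229 - 1.1622)
x^{k+1} = 0.2268
Step 2: z-update.
Minimize 2*z^2 - 5*z + (2.0/2)*(0.2268 - z + 1.1622)^2
FOC: (2*2 + 2.0)*z = 5 + 2.0*(0.2268 + 1.1622)
z^{k+1} = 1.2963
Step 3: u-update.
u^{k+1} = 1.1622 + 0.2268 - 1.2963 = 0.0927
Step 4: Primal residual = |0.2268 - 1.2963| = 1.0695


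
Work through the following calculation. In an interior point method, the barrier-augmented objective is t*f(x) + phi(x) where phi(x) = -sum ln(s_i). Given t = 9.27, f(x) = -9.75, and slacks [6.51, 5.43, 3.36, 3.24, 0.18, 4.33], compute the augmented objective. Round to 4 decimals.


Step 1: Compute log-barrier.
ln values: [1.8733, 1.6919, 1.2119, 1.1756, -1.7148, 1.4656]
phi = -(1.8733 + 1.6919 + 1.2119 + 1.1756 - 1.7148 + 1.4656) = -5.7036
Step 2: Compute augmented objective.
t*f(x) = 9.27*-9.75 = -90.3825
Total = -90.3825 - 5.7036 = -96.0861


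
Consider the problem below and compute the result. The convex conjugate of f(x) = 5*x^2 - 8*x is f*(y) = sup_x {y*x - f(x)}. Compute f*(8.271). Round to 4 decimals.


f*(y) = sup_x {y*x - a*x^2 - b*x} = sup_x {(y-b)*x - a*x^2}
FOC: (y - b) - 2a*x = 0 => x* = (y - b)/(2a)
x* = (8.271 + 8)/(2*5) = 1.6271
f*(8.271) = (y-b)^2/(4a) = (8.271 + 8)^2/(4*5)
= 264.7454/20 = 13.2373


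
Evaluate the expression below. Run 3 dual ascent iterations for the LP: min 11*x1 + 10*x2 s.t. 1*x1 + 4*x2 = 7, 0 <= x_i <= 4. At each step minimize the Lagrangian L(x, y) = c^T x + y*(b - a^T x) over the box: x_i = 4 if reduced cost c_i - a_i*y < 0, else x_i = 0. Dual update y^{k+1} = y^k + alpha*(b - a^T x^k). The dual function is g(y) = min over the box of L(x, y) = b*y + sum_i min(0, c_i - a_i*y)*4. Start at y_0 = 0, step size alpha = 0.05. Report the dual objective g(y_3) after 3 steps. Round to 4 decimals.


Dual ascent for LP: min 11*x1 + 10*x2, 1*x1 + 4*x2 = 7, 0 <= x_i <= 4
Step 1: y^k = 0.0, reduced costs: (11.0, 10.0)
  x^k = (0.0, 0.0), subgradient = b - a^T x = 7.0
  y^{k+1} = 0.0 + 0.05*7.0 = 0.35
Step 2: y^k = 0.35, reduced costs: (10.65, 8.6)
  x^k = (0.0, 0.0), subgradient = b - a^T x = 7.0
  y^{k+1} = 0.35 + 0.05*7.0 = 0.7
Step 3: y^k = 0.7, reduced costs: (10.3, 7.2)
  x^k = (0.0, 0.0), subgradient = b - a^T x = 7.0
  y^{k+1} = 0.7 + 0.05*7.0 = 1.05
Dual objective at y_3 = 1.05: reduced costs (9.95, 5.8), box minimizer x = (0.0, 0.0)
g(y_3) = b*y + (c1 - a1*y)*x1 + (c2 - a2*y)*x2 = 7*1.05 + 9.95*0.0 + 5.8*0.0 = 7.35 + 0.0 + 0.0 = 7.35


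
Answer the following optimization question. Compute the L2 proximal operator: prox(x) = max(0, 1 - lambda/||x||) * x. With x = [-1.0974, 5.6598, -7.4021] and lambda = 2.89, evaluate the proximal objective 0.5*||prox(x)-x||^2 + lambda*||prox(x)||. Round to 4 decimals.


Step 1: Compute ||x||.
||x|| = 9.3824
Step 2: Compute scaling factor.
scale = max(0, 1 - 2.89/9.3824) = 0.692
Step 3: prox(x) = [-0.7594, 3.9164, -5.1221]
||prox(x)|| = 6.4924
Step 4: Proximal objective.
0.5*||prox-x||^2 = 4.1761
lambda*||prox|| = 18.763
Total = 22.939


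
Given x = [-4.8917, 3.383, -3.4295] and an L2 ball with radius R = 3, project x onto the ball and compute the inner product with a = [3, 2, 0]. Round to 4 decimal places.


Step 1: Compute ||x|| (intermediates to 6 decimals).
||x|| = sqrt((-4.8917)^2 + 3.383^2 + (-3.4295)^2) = 6.865485
Step 2: Project.
Since ||x|| > R, scale = R/||x|| = 3/6.865485 = 0.436968, proj(x) = scale * x
proj(x) = [-2.137516, 1.478263, -1.498582]
Step 3: Dot product.
a^T * proj(x) = 3*(-2.137516) + 2*1.478263 + 0*(-1.498582) = -3.456


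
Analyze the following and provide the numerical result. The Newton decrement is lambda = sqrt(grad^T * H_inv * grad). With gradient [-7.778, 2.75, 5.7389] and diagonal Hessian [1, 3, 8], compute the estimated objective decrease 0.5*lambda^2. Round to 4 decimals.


Step 1: H is diagonal, so H^(-1) * g = [-7.778, 0.9167, 0.7174].
Step 2: g^T H^(-1) g = sum_i g_i^2 / H_ii
  = (-7.778)^2/1 + (2.75)^2/3 + (5.7389)^2/8
  = 60.4973 + 2.5208 + 4.1169 = 67.135
Step 3: Objective decrease = 0.5 * g^T H^(-1) g = 33.5675


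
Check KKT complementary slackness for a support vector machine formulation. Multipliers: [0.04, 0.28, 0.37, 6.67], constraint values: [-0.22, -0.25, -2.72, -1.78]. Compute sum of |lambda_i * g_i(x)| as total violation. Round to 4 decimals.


KKT complementary slackness check:
lambda_1 * g_1 = 0.04 * -0.22 = -0.0088
lambda_2 * g_2 = 0.28 * -0.25 = -0.07
lambda_3 * g_3 = 0.37 * -2.72 = -1.0064
lambda_4 * g_4 = 6.67 * -1.78 = -11.8726
Total violation = 0.0088 + 0.07 + 1.0064 + 11.8726 = 12.9578


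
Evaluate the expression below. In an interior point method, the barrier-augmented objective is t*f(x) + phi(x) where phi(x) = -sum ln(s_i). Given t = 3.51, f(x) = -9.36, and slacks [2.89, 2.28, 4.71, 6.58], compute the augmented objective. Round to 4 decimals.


Step 1: Compute log-barrier.
ln values: [1.0613, 0.8242, 1.5497, 1.884]
phi = -(1.0613 + 0.8242 + 1.5497 + 1.884) = -5.3192
Step 2: Compute augmented objective.
t*f(x) = 3.51*-9.36 = -32.8536
Total = -32.8536 - 5.3192 = -38.1728


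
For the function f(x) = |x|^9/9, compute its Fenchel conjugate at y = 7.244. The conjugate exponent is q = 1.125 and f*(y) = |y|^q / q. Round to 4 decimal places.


The conjugate exponent q satisfies 1/p + 1/q = 1.
p = 9, so q = 9/(9 - 1) = 1.125
|y|^q = 7.244^1.125 = 9.2785
f*(7.244) = 9.2785 / 1.125 = 8.2475


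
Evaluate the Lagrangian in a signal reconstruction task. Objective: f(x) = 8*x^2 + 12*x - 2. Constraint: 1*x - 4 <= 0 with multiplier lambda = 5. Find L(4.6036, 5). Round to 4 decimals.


Step 1: Evaluate f(x).
f(4.6036) = 8*4.6036^2 + 12*4.6036 - 2 = 222.7883
Step 2: Evaluate g(x).
g(4.6036) = 1*4.6036 - 4 = 0.6036
Step 3: Compute Lagrangian.
L = 222.7883 + 5*0.6036 = 225.8063


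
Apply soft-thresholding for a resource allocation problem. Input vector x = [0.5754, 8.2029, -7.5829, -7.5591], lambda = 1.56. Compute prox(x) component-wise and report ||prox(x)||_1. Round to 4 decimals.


Soft-thresholding with lambda = 1.56:
prox(0.5754) = sign(0.5754)*max(|0.5754| - 1.56, 0) = 0.0
prox(8.2029) = sign(8.2029)*max(|8.2029| - 1.56, 0) = 6.6429
prox(-7.5829) = sign(-7.5829)*max(|-7.5829| - 1.56, 0) = -6.0229
prox(-7.5591) = sign(-7.5591)*max(|-7.5591| - 1.56, 0) = -5.9991
prox(x) = [0.0, 6.6429, -6.0229, -5.9991]
||prox(x)||_1 = 0.0 + 6.6429 + 6.0229 + 5.9991 = 18.6649


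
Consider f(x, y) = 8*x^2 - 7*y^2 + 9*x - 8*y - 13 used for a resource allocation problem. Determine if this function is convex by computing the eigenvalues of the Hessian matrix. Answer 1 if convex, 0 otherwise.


The Hessian of f(x,y) = 8*x^2 - 7*y^2 + 9*x - 8*y - 13 is:
H = [[16, 0], [0, -14]]
Trace = 16 - 14 = 2
Determinant = 16*-14 - (0)^2 = -224
Discriminant = (2)^2 - 4*-224 = 900.0
Eigenvalues: lambda_1 = -14.0, lambda_2 = 16.0
The function is not convex.

0


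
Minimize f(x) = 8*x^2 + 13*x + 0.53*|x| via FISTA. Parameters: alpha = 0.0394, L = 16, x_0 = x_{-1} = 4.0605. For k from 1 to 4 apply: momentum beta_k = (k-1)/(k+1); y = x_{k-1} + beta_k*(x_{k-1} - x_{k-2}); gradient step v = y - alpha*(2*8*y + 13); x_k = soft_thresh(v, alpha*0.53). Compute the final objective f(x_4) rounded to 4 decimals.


FISTA on f(x) = 8*x^2 + 13*x + 0.53*|x|
L = 16, alpha = 0.0394
Iteration 1: beta = 0.0, y = 4.0605 + 0.0*(4.0605 - 4.0605) = 4.0605
  grad(y) = 77.968, v = y - alpha*grad = 0.9886
  prox(v) = soft_thresh(0.9886, 0.0209) = 0.9677
Iteration 2: beta = 0.3333, y = 0.9677 + 0.3333*(0.9677 - 4.0605) = -0.0633
  grad(y) = 11.9878, v = y - alpha*grad = -0.5356
  prox(v) = soft_thresh(-0.5356, 0.0209) = -0.5147
Iteration 3: beta = 0.5, y = -0.5147 + 0.5*(-0.5147 - 0.9677) = -1.2559
  grad(y) = -7.0942, v = y - alpha*grad = -0.9764
  prox(v) = soft_thresh(-0.9764, 0.0209) = -0.9555
Iteration 4: beta = 0.6, y = -0.9555 + 0.6*(-0.9555 + 0.5147) = -1.22
  grad(y) = -6.5195, v = y - alpha*grad = -0.9631
  prox(v) = soft_thresh(-0.9631, 0.0209) = -0.9422
f(x_4) = 8*(-0.9422)^2 + 13*(-0.9422) + 0.53*|-0.9422| = -4.6473


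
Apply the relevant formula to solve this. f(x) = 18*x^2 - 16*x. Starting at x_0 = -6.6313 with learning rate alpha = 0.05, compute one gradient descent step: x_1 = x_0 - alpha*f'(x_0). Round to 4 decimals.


We compute the gradient at x_0 and apply the update.
f'(x) = 36*x - 16
f'(-6.6313) = 36*-6.6313 - 16 = -254.7268
x_1 = -6.6313 - 0.05*-254.7268 = 6.105


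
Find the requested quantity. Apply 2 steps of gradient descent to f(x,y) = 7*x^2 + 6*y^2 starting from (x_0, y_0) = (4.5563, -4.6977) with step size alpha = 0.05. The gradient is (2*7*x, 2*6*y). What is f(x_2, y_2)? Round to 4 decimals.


Gradient descent on f(x,y) = 7*x^2 + 6*y^2.
Starting point: (4.5563, -4.6977), alpha = 0.05
Step 1: grad_x = 2*7*4.5563 = 63.7882, grad_y = 2*6*-4.6977 = -56.3724
  x_1 = 4.5563 - 0.05*63.7882 = 1.3669
  y_1 = -4.6977 - 0.05*-56.3724 = -1.8791
Step 2: grad_x = 2*7*1.3669 = 19.1365, grad_y = 2*6*-1.8791 = -22.549
  x_2 = 1.3669 - 0.05*19.1365 = 0.4101
  y_2 = -1.8791 - 0.05*-22.549 = -0.7516
f(0.4101, -0.7516) = 7*0.4101^2 + 6*(-0.7516)^2 = 4.5668


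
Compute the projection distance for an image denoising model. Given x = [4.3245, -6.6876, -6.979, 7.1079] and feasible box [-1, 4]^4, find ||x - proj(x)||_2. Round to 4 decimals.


Project each component onto [-1, 4].
clip(4.3245) = 4.0, clip(-6.6876) = -1.0, clip(-6.979) = -1.0, clip(7.1079) = 4.0
Projection = [4.0, -1.0, -1.0, 4.0]
Squared diffs: [0.1053, 32.3488, 35.7484, 9.659]
Distance = sqrt(77.8615) = 8.8239


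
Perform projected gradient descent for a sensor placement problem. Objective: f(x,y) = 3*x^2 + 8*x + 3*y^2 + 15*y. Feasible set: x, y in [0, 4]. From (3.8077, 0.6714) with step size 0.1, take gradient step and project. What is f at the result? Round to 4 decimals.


Step 1: Compute gradient at (3.8077, 0.6714).
grad_x = 2*3*3.8077 + 8 = 30.8462
grad_y = 2*3*0.6714 + 15 = 19.0284
Step 2: Gradient step.
x_raw = 3.8077 - 0.1*30.8462 = 0.7231
y_raw = 0.6714 - 0.1*19.0284 = -1.2314
Step 3: Project onto [0, 4].
x_proj = clip(0.7231) = 0.7231
y_proj = clip(-1.2314) = 0.0
Step 4: Evaluate f.
f(0.7231, 0.0) = 7.3532


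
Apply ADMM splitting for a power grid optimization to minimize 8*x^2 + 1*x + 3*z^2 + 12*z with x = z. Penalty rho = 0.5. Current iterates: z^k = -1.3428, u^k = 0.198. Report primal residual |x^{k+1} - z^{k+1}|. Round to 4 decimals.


ADMM iteration with rho = 0.5, z^k = -1.3428, u^k = 0.198
Step 1: x-update.
Minimize 8*x^2 + 1*x + (0.5/2)*(x + 1.3428 + 0.198)^2
FOC: (2*8 + 0.5)*x = -1 + 0.5*(-1.3428 - 0.198)
x^{k+1} = -0.1073
Step 2: z-update.
Minimize 3*z^2 + 12*z + (0.5/2)*(-0.1073 - z + 0.198)^2
FOC: (2*3 + 0.5)*z = -12 + 0.5*(-0.1073 + 0.198)
z^{k+1} = -1.8392
Step 3: u-update.
u^{k+1} = 0.198 - 0.1073 + 1.8392 = 1.9299
Step 4: Primal residual = |-0.1073 + 1.8392| = 1.7319


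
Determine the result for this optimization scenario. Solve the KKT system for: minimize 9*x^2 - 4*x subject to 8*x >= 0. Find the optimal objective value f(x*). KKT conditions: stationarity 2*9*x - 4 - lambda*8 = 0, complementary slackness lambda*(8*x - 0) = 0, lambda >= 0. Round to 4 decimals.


Step 1: Try lambda = 0 (constraint inactive).
Stationarity: 2*9*x - 4 = 0
x* = 4/(2*9) = 2/9 = 0.2222 (rounded; the exact value 2/9 is used below)
Check constraint: 8*0.2222 = 1.7776 >= 0 -- satisfied.
Step 2: Compute optimal value.
f(x*) = 9*(2/9)^2 - 4*(2/9) = -0.4444


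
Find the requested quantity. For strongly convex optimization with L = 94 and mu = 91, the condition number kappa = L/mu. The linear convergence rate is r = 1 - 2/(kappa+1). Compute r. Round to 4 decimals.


Step 1: Compute the condition number.
kappa = L/mu = 94/91 = 1.033
Step 2: Compute the convergence rate.
r = 1 - 2/(kappa + 1) = 1 - 2*mu/(L + mu) = (L - mu)/(L + mu) = 3/185 = 0.0162


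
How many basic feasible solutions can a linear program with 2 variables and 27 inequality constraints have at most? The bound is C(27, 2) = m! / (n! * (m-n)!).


Each vertex corresponds to some choice of n active constraints out of m, so the number of vertices is at most C(m, n) = m! / (n!(m-n)!).
m = 27, n = 2
Numerator: 27 * 26
Denominator: 2! = 2
C(27, 2) = 351


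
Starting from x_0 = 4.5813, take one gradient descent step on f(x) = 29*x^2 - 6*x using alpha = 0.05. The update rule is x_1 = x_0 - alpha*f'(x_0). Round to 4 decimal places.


We compute the gradient at x_0 and apply the update.
f'(x) = 58*x - 6
f'(4.5813) = 58*4.5813 - 6 = 259.7154
x_1 = 4.5813 - 0.05*259.7154 = -8.4045


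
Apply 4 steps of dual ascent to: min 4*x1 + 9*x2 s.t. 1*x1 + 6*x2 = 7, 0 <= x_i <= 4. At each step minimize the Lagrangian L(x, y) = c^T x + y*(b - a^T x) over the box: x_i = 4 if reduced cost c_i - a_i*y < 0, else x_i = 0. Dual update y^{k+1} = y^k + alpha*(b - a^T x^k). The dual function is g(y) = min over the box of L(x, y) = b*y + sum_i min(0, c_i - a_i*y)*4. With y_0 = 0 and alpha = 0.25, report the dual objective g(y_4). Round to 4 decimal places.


Dual ascent for LP: min 4*x1 + 9*x2, 1*x1 + 6*x2 = 7, 0 <= x_i <= 4
Step 1: y^k = 0.0, reduced costs: (4.0, 9.0)
  x^k = (0.0, 0.0), subgradient = b - a^T x = 7.0
  y^{k+1} = 0.0 + 0.25*7.0 = 1.75
Step 2: y^k = 1.75, reduced costs: (2.25, -1.5)
  x^k = (0.0, 4.0), subgradient = b - a^T x = -17.0
  y^{k+1} = 1.75 + 0.25*-17.0 = -2.5
Step 3: y^k = -2.5, reduced costs: (6.5, 24.0)
  x^k = (0.0, 0.0), subgradient = b - a^T x = 7.0
  y^{k+1} = -2.5 + 0.25*7.0 = -0.75
Step 4: y^k = -0.75, reduced costs: (4.75, 13.5)
  x^k = (0.0, 0.0), subgradient = b - a^T x = 7.0
  y^{k+1} = -0.75 + 0.25*7.0 = 1.0
Dual objective at y_4 = 1.0: reduced costs (3.0, 3.0), box minimizer x = (0.0, 0.0)
g(y_4) = b*y + (c1 - a1*y)*x1 + (c2 - a2*y)*x2 = 7*1.0 + 3.0*0.0 + 3.0*0.0 = 7.0 + 0.0 + 0.0 = 7.0


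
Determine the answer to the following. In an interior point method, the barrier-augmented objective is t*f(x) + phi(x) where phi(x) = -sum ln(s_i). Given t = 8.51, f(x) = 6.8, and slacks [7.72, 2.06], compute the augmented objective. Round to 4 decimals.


Step 1: Compute log-barrier.
ln values: [2.0438, 0.7227]
phi = -(2.0438 + 0.7227) = -2.7665
Step 2: Compute augmented objective.
t*f(x) = 8.51*6.8 = 57.868
Total = 57.868 - 2.7665 = 55.1015


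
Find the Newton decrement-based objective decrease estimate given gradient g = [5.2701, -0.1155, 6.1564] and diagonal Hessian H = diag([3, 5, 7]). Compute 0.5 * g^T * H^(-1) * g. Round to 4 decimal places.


Step 1: H is diagonal, so H^(-1) * g = [1.7567, -0.0231, 0.8795].
Step 2: g^T H^(-1) g = sum_i g_i^2 / H_ii
  = (5.2701)^2/3 + (-0.1155)^2/5 + (6.1564)^2/7
  = 9.258 + 0.0027 + 5.4145 = 14.6751
Step 3: Objective decrease = 0.5 * g^T H^(-1) g = 7.3376


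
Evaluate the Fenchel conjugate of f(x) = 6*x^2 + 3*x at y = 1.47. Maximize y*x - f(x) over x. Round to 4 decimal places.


f*(y) = sup_x {y*x - a*x^2 - b*x} = sup_x {(y-b)*x - a*x^2}
FOC: (y - b) - 2a*x = 0 => x* = (y - b)/(2a)
x* = (1.47 - 3)/(2*6) = -0.1275
f*(1.47) = (y-b)^2/(4a) = (1.47 - 3)^2/(4*6)
= 2.3409/24 = 0.0975


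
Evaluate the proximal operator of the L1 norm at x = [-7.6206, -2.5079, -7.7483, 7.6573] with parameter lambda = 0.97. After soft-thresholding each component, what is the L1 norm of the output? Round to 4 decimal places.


Soft-thresholding with lambda = 0.97:
prox(-7.6206) = sign(-7.6206)*max(|-7.6206| - 0.97, 0) = -6.6506
prox(-2.5079) = sign(-2.5079)*max(|-2.5079| - 0.97, 0) = -1.5379
prox(-7.7483) = sign(-7.7483)*max(|-7.7483| - 0.97, 0) = -6.7783
prox(7.6573) = sign(7.6573)*max(|7.6573| - 0.97, 0) = 6.6873
prox(x) = [-6.6506, -1.5379, -6.7783, 6.6873]
||prox(x)||_1 = 6.6506 + 1.5379 + 6.7783 + 6.6873 = 21.6541


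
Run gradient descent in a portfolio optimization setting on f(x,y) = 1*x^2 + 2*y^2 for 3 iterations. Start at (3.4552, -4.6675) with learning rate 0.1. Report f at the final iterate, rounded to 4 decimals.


Gradient descent on f(x,y) = 1*x^2 + 2*y^2.
Starting point: (3.4552, -4.6675), alpha = 0.1
Step 1: grad_x = 2*1*3.4552 = 6.9104, grad_y = 2*2*-4.6675 = -18.67
  x_1 = 3.4552 - 0.1*6.9104 = 2.7642
  y_1 = -4.6675 - 0.1*-18.67 = -2.8005
Step 2: grad_x = 2*1*2.7642 = 5.5283, grad_y = 2*2*-2.8005 = -11.202
  x_2 = 2.7642 - 0.1*5.5283 = 2.2113
  y_2 = -2.8005 - 0.1*-11.202 = -1.6803
Step 3: grad_x = 2*1*2.2113 = 4.4227, grad_y = 2*2*-1.6803 = -6.7212
  x_3 = 2.2113 - 0.1*4.4227 = 1.7691
  y_3 = -1.6803 - 0.1*-6.7212 = -1.0082
f(1.7691, -1.0082) = 1*1.7691^2 + 2*(-1.0082)^2 = 5.1624


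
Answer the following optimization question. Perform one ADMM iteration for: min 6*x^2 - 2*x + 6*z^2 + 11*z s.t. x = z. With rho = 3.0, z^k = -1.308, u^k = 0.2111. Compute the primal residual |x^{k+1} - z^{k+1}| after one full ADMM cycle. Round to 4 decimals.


ADMM iteration with rho = 3.0, z^k = -1.308, u^k = 0.2111
Step 1: x-update.
Minimize 6*x^2 - 2*x + (3.0/2)*(x + 1.308 + 0.2111)^2
FOC: (2*6 + 3.0)*x = 2 + 3.0*(-1.308 - 0.2111)
x^{k+1} = -0.1705
Step 2: z-update.
Minimize 6*z^2 + 11*z + (3.0/2)*(-0.1705 - z + 0.2111)^2
FOC: (2*6 + 3.0)*z = -11 + 3.0*(-0.1705 + 0.2111)
z^{k+1} = -0.7252
Step 3: u-update.
u^{k+1} = 0.2111 - 0.1705 + 0.7252 = 0.7658
Step 4: Primal residual = |-0.1705 + 0.7252| = 0.5547


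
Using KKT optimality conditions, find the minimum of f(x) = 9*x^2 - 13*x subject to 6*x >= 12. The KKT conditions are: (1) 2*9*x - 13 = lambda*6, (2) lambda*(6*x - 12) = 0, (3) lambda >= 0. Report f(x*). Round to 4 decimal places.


Step 1: Try lambda = 0 (constraint inactive).
x_unc = 13/(2*9) = 0.7222
Check: 6*0.7222 = 4.3332 < 12 -- violated!
Step 2: Constraint must be active: 6*x = 12
x* = 12/6 = 2.0
lambda = (2*9*2.0 - 13)/6 = 3.8333
Step 3: Compute optimal value.
f(x*) = 9*2.0^2 - 13*2.0 = 10.0


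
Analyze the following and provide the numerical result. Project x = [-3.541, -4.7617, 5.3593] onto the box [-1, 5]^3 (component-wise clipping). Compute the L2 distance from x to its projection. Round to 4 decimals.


Project each component onto [-1, 5].
clip(-3.541) = -1.0, clip(-4.7617) = -1.0, clip(5.3593) = 5.0
Projection = [-1.0, -1.0, 5.0]
Squared diffs: [6.4567, 14.1504, 0.1291]
Distance = sqrt(20.7362) = 4.5537


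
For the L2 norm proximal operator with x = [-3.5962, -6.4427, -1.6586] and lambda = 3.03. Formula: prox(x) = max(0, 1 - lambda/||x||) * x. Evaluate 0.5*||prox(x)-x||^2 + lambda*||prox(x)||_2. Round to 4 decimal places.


Step 1: Compute ||x||.
||x|| = 7.5625
Step 2: Compute scaling factor.
scale = max(0, 1 - 3.03/7.5625) = 0.5993
Step 3: prox(x) = [-2.1553, -3.8614, -0.9941]
||prox(x)|| = 4.5325
Step 4: Proximal objective.
0.5*||prox-x||^2 = 4.5905
lambda*||prox|| = 13.7335
Total = 18.324


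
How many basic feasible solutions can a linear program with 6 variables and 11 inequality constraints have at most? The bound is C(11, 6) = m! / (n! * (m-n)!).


Each vertex corresponds to some choice of n active constraints out of m, so the number of vertices is at most C(m, n) = m! / (n!(m-n)!).
m = 11, n = 6
Numerator: 11 * 10 * 9 * 8 * 7 * 6
Denominator: 6! = 720
C(11, 6) = 462


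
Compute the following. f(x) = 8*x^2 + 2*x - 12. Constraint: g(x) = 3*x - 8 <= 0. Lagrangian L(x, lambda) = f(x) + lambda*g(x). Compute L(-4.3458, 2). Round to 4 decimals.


Step 1: Evaluate f(x).
f(-4.3458) = 8*(-4.3458)^2 + 2*(-4.3458) - 12 = 130.3962
Step 2: Evaluate g(x).
g(-4.3458) = 3*-4.3458 - 8 = -21.0374
Step 3: Compute Lagrangian.
L = 130.3962 + 2*-21.0374 = 88.3214


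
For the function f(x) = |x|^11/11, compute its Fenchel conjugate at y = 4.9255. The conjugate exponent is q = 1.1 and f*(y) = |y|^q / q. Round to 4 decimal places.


The conjugate exponent q satisfies 1/p + 1/q = 1.
p = 11, so q = 11/(11 - 1) = 1.1
|y|^q = 4.9255^1.1 = 5.7769
f*(4.9255) = 5.7769 / 1.1 = 5.2517


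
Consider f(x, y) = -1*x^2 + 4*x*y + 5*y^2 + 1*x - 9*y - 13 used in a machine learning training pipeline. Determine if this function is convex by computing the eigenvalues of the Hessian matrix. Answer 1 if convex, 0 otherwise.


The Hessian of f(x,y) = -1*x^2 + 4*x*y + 5*y^2 + 1*x - 9*y - 13 is:
H = [[-2, 4], [4, 10]]
Trace = -2 + 10 = 8
Determinant = -2*10 - (4)^2 = -36
Discriminant = (8)^2 - 4*-36 = 208.0
Eigenvalues: lambda_1 = -3.2111, lambda_2 = 11.2111
The function is not convex.

0


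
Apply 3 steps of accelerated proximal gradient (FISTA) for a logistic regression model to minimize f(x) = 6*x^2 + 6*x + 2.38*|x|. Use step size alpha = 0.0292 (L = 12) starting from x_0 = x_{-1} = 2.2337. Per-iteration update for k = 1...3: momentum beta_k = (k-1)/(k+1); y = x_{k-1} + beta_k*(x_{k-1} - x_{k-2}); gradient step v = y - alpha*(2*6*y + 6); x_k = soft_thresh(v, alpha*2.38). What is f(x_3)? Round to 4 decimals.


FISTA on f(x) = 6*x^2 + 6*x + 2.38*|x|
L = 12, alpha = 0.0292
Iteration 1: beta = 0.0, y = 2.2337 + 0.0*(2.2337 - 2.2337) = 2.2337
  grad(y) = 32.8044, v = y - alpha*grad = 1.2758
  prox(v) = soft_thresh(1.2758, 0.0695) = 1.2063
Iteration 2: beta = 0.3333, y = 1.2063 + 0.3333*(1.2063 - 2.2337) = 0.8639
  grad(y) = 16.3662, v = y - alpha*grad = 0.386
  prox(v) = soft_thresh(0.386, 0.0695) = 0.3165
Iteration 3: beta = 0.5, y = 0.3165 + 0.5*(0.3165 - 1.2063) = -0.1285
  grad(y) = 4.4585, v = y - alpha*grad = -0.2586
  prox(v) = soft_thresh(-0.2586, 0.0695) = -0.1892
f(x_3) = 6*(-0.1892)^2 + 6*(-0.1892) + 2.38*|-0.1892| = -0.4701


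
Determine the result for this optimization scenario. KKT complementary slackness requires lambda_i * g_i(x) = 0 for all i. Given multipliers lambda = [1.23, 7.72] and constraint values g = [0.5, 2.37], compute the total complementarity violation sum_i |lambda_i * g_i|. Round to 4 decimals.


KKT complementary slackness check:
lambda_1 * g_1 = 1.23 * 0.5 = 0.615
lambda_2 * g_2 = 7.72 * 2.37 = 18.2964
Total violation = 0.615 + 18.2964 = 18.9114


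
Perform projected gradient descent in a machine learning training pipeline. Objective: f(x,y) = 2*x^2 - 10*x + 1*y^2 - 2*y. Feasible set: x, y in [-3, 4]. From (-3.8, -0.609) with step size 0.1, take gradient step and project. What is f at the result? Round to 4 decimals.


Step 1: Compute gradient at (-3.8, -0.609).
grad_x = 2*2*-3.8 - 10 = -25.2
grad_y = 2*1*-0.609 - 2 = -3.218
Step 2: Gradient step.
x_raw = -3.8 - 0.1*-25.2 = -1.28
y_raw = -0.609 - 0.1*-3.218 = -0.2872
Step 3: Project onto [-3, 4].
x_proj = clip(-1.28) = -1.28
y_proj = clip(-0.2872) = -0.2872
Step 4: Evaluate f.
f(-1.28, -0.2872) = 16.7337


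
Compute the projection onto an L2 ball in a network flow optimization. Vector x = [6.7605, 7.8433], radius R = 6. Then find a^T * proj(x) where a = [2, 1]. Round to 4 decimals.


Step 1: Compute ||x|| (intermediates to 6 decimals).
||x|| = sqrt(6.7605^2 + 7.8433^2) = 10.354792
Step 2: Project.
Since ||x|| > R, scale = R/||x|| = 6/10.354792 = 0.579442, proj(x) = scale * x
proj(x) = [3.917318, 4.544737]
Step 3: Dot product.
a^T * proj(x) = 2*3.917318 + 1*4.544737 = 12.3794


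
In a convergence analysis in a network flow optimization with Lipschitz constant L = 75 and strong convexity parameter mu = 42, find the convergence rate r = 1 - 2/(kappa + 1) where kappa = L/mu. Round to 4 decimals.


Step 1: Compute the condition number.
kappa = L/mu = 75/42 = 1.7857
Step 2: Compute the convergence rate.
r = 1 - 2/(kappa + 1) = 1 - 2*mu/(L + mu) = (L - mu)/(L + mu) = 33/117 = 0.2821


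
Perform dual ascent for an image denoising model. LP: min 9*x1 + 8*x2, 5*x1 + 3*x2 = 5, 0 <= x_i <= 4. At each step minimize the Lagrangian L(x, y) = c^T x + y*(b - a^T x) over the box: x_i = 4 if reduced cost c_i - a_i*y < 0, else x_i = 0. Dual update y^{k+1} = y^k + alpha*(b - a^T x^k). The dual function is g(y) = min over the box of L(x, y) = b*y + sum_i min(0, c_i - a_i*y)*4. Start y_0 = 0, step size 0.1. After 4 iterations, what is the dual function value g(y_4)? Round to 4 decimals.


Dual ascent for LP: min 9*x1 + 8*x2, 5*x1 + 3*x2 = 5, 0 <= x_i <= 4
Step 1: y^k = 0.0, reduced costs: (9.0, 8.0)
  x^k = (0.0, 0.0), subgradient = b - a^T x = 5.0
  y^{k+1} = 0.0 + 0.1*5.0 = 0.5
Step 2: y^k = 0.5, reduced costs: (6.5, 6.5)
  x^k = (0.0, 0.0), subgradient = b - a^T x = 5.0
  y^{k+1} = 0.5 + 0.1*5.0 = 1.0
Step 3: y^k = 1.0, reduced costs: (4.0, 5.0)
  x^k = (0.0, 0.0), subgradient = b - a^T x = 5.0
  y^{k+1} = 1.0 + 0.1*5.0 = 1.5
Step 4: y^k = 1.5, reduced costs: (1.5, 3.5)
  x^k = (0.0, 0.0), subgradient = b - a^T x = 5.0
  y^{k+1} = 1.5 + 0.1*5.0 = 2.0
Dual objective at y_4 = 2.0: reduced costs (-1.0, 2.0), box minimizer x = (4.0, 0.0)
g(y_4) = b*y + (c1 - a1*y)*x1 + (c2 - a2*y)*x2 = 5*2.0 + (-1.0)*4.0 + 2.0*0.0 = 10.0 - 4.0 + 0.0 = 6.0
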